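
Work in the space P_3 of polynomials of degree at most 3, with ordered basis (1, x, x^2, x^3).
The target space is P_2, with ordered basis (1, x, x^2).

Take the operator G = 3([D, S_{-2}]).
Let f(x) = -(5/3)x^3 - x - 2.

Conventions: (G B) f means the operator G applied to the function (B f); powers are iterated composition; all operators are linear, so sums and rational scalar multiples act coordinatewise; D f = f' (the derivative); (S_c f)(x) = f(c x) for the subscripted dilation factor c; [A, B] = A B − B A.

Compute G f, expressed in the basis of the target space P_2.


the result is g(x) = 180x^2 + 9

S_{-2} f = (40/3)x^3 + 2x - 2
D S_{-2} f = 40x^2 + 2
D f = -5x^2 - 1
S_{-2} D f = -20x^2 - 1
[D, S_{-2}] f = 60x^2 + 3
(3([D, S_{-2}])) f = 180x^2 + 9


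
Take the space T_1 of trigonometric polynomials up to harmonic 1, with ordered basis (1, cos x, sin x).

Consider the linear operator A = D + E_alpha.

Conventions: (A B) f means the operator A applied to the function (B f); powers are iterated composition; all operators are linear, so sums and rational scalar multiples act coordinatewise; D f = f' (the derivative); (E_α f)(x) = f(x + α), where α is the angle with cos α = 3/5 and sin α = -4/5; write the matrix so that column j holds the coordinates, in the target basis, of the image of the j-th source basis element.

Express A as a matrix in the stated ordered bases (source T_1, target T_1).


image of 1: 1
image of cos x: (3/5)cos x - (1/5)sin x
image of sin x: (1/5)cos x + (3/5)sin x
each image's coordinates form column j of the matrix

the matrix is [[1, 0, 0]; [0, 3/5, 1/5]; [0, -1/5, 3/5]] (rows listed top to bottom)


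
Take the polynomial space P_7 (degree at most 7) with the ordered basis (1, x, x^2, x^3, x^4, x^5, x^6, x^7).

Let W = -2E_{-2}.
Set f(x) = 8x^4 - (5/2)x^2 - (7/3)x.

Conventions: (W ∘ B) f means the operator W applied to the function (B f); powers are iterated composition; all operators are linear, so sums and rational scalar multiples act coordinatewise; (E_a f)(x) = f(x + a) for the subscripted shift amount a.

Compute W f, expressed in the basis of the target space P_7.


E_{-2} f = 8x^4 - 64x^3 + (379/2)x^2 - (745/3)x + 368/3
(-2E_{-2}) f = -16x^4 + 128x^3 - 379x^2 + (1490/3)x - 736/3

g(x) = -16x^4 + 128x^3 - 379x^2 + (1490/3)x - 736/3


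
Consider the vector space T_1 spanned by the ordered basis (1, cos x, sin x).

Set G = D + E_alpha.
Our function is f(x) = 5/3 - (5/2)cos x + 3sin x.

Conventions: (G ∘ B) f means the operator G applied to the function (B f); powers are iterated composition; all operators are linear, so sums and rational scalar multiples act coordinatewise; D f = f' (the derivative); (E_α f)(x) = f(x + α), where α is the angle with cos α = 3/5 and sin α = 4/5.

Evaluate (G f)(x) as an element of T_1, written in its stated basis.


D f = 3cos x + (5/2)sin x
E_alpha f = 5/3 + (9/10)cos x + (19/5)sin x
(D + E_alpha) f = 5/3 + (39/10)cos x + (63/10)sin x

g(x) = 5/3 + (39/10)cos x + (63/10)sin x


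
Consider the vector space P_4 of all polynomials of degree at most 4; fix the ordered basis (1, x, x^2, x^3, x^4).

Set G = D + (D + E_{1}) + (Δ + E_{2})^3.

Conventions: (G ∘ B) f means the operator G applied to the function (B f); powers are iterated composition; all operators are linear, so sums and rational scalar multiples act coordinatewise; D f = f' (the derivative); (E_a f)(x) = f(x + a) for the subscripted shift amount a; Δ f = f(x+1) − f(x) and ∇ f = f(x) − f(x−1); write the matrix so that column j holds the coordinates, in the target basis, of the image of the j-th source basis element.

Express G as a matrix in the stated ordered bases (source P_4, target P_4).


the matrix is [[2, 12, 70, 460, 2770]; [0, 2, 24, 210, 1840]; [0, 0, 2, 36, 420]; [0, 0, 0, 2, 48]; [0, 0, 0, 0, 2]] (rows listed top to bottom)

image of 1: 2
image of x: 2x + 12
image of x^2: 2x^2 + 24x + 70
image of x^3: 2x^3 + 36x^2 + 210x + 460
image of x^4: 2x^4 + 48x^3 + 420x^2 + 1840x + 2770
each image's coordinates form column j of the matrix


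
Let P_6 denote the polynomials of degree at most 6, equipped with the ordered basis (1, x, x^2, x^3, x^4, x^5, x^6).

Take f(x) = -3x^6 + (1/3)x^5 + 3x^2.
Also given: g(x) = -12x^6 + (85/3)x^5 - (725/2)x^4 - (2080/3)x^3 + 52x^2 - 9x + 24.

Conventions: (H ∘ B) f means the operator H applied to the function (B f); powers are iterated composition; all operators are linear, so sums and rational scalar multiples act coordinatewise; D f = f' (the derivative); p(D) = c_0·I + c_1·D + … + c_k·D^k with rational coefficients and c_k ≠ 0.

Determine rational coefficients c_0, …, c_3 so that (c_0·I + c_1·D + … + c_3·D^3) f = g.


D^0 f = -3x^6 + (1/3)x^5 + 3x^2
D^1 f = -18x^5 + (5/3)x^4 + 6x
D^2 f = -90x^4 + (20/3)x^3 + 6
D^3 f = -360x^3 + 20x^2
matching coefficients of g against c_0 f + c_1 Df + … from the top degree down determines the c_i
solution: c_0 = 4, c_1 = -3/2, c_2 = 4, c_3 = 2

p(D) = 4·I − (3/2)·D + 4·D^2 + 2·D^3, i.e. c_0 = 4, c_1 = -3/2, c_2 = 4, c_3 = 2


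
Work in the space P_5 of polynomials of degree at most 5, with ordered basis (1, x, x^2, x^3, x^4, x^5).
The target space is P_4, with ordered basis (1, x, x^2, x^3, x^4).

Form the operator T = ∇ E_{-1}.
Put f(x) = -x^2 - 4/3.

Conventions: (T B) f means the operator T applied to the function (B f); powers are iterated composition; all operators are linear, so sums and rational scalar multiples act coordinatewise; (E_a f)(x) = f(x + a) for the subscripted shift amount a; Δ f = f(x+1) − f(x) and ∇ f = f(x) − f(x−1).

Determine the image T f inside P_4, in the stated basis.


E_{-1} f = -x^2 + 2x - 7/3
∇ E_{-1} f = -2x + 3

g(x) = -2x + 3


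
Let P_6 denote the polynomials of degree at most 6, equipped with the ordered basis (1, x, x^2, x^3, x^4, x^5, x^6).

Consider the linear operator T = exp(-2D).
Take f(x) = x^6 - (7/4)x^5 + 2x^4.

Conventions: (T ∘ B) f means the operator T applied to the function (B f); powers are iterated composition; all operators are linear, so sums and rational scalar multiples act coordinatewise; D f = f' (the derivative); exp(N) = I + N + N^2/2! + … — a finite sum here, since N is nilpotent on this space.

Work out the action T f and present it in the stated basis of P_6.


the result is g(x) = x^6 - (55/4)x^5 + (159/2)x^4 - 246x^3 + 428x^2 - 396x + 152

order-1 term: -12x^5 + (35/2)x^4 - 16x^3
order-2 term: 60x^4 - 70x^3 + 48x^2
order-3 term: -160x^3 + 140x^2 - 64x
order-4 term: 240x^2 - 140x + 32
order-5 term: -192x + 56
order-6 term: 64
the series for exp(-2D) f terminates at order 6
exp(-2D) f = x^6 - (55/4)x^5 + (159/2)x^4 - 246x^3 + 428x^2 - 396x + 152


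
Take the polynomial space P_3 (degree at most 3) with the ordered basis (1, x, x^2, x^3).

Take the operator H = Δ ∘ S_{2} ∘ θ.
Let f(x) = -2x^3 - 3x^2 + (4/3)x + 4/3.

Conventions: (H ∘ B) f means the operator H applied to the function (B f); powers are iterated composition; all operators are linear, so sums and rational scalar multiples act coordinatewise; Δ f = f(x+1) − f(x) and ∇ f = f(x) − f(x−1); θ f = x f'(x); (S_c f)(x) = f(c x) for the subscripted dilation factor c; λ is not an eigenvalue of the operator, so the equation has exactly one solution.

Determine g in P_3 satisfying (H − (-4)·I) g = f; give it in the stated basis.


write g with unknown coordinates in the stated basis and equate coefficients in (H − (-4)·I) g = f
solving from the highest basis element down gives g = -(1/2)x^3 + (33/4)x^2 - (71/3)x - 4/3
check: H g = -36x^2 + 96x + 20/3
so H g − (-4)·g = -2x^3 - 3x^2 + (4/3)x + 4/3 = f ✓

the result is g(x) = -(1/2)x^3 + (33/4)x^2 - (71/3)x - 4/3


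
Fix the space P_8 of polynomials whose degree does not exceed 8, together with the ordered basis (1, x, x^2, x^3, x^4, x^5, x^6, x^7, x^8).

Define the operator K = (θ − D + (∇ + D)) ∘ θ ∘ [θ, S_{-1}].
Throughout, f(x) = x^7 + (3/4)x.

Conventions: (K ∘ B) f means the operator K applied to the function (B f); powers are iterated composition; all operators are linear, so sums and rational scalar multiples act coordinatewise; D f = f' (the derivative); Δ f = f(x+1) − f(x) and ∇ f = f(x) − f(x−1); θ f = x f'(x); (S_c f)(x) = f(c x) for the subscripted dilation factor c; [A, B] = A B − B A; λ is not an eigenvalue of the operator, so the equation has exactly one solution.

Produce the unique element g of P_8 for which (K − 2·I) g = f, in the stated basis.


write g with unknown coordinates in the stated basis and equate coefficients in (K − 2·I) g = f
solving from the highest basis element down gives g = -(1/2)x^7 - (3/8)x
check: K g = 0
so K g − 2·g = x^7 + (3/4)x = f ✓

the result is g(x) = -(1/2)x^7 - (3/8)x


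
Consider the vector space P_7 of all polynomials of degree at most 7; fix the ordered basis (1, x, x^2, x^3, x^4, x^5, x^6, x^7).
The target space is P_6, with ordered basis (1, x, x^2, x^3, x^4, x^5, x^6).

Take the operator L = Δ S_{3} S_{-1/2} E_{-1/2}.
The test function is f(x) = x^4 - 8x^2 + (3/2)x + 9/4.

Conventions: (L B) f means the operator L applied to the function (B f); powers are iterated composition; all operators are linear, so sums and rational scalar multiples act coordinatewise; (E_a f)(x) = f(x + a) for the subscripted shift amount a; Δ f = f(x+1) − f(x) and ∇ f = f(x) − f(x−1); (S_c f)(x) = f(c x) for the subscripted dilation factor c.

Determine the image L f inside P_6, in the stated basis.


the result is g(x) = (81/4)x^3 + (405/8)x^2 + (45/4)x - 261/16

E_{-1/2} f = x^4 - 2x^3 - (13/2)x^2 + 9x - 7/16
S_{-1/2} E_{-1/2} f = (1/16)x^4 + (1/4)x^3 - (13/8)x^2 - (9/2)x - 7/16
S_{3} (S_{-1/2} E_{-1/2}) f = (81/16)x^4 + (27/4)x^3 - (117/8)x^2 - (27/2)x - 7/16
Δ S_{3} (S_{-1/2} E_{-1/2}) f = (81/4)x^3 + (405/8)x^2 + (45/4)x - 261/16


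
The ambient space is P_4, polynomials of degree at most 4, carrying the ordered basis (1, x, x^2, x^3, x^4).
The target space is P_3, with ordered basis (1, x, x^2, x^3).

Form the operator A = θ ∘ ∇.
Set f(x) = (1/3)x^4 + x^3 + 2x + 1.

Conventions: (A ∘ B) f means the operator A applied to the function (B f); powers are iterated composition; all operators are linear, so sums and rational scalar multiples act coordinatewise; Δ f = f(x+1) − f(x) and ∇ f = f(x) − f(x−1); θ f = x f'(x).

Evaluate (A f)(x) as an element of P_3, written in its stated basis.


the result is g(x) = 4x^3 + 2x^2 - (5/3)x

∇ f = (4/3)x^3 + x^2 - (5/3)x + 8/3
θ ∇ f = 4x^3 + 2x^2 - (5/3)x


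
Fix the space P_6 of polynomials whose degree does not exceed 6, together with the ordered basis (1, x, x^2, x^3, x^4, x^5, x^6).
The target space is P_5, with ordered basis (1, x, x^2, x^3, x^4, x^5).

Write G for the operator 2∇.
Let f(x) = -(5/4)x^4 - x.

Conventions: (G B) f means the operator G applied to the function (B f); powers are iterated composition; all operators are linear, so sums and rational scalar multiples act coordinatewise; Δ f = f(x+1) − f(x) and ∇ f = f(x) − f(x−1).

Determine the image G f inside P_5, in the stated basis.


∇ f = -5x^3 + (15/2)x^2 - 5x + 1/4
(2∇) f = -10x^3 + 15x^2 - 10x + 1/2

g(x) = -10x^3 + 15x^2 - 10x + 1/2


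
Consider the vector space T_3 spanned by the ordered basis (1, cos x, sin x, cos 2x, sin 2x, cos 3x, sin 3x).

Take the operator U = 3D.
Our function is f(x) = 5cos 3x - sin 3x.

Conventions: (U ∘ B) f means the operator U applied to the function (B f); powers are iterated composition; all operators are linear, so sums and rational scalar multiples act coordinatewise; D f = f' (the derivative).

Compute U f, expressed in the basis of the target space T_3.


the image equals g(x) = -9cos 3x - 45sin 3x

D f = -3cos 3x - 15sin 3x
(3D) f = -9cos 3x - 45sin 3x


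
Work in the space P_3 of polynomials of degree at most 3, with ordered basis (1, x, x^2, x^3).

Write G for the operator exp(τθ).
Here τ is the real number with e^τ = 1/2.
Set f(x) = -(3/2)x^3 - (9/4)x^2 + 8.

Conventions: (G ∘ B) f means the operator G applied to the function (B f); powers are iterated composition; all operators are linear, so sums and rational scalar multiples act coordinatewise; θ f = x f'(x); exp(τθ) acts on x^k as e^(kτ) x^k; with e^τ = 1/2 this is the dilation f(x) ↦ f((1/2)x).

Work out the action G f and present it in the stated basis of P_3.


exp(τθ) x^k = e^(kτ) x^k; with e^τ = 1/2 this sends x^k to (1/2)^k x^k
x^2 ↦ 1/4 x^2
x^3 ↦ 1/8 x^3
applying this coordinatewise to f: exp(τθ) f = -(3/16)x^3 - (9/16)x^2 + 8

the result is g(x) = -(3/16)x^3 - (9/16)x^2 + 8


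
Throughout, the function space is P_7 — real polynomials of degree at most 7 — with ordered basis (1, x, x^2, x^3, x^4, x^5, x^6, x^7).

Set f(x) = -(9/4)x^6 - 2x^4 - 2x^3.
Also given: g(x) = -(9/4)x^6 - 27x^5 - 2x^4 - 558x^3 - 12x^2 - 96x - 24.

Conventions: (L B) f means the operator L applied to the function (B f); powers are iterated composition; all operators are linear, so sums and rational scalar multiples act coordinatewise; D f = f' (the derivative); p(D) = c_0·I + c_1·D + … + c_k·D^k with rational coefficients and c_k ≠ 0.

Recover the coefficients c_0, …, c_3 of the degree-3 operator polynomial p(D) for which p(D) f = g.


D^0 f = -(9/4)x^6 - 2x^4 - 2x^3
D^1 f = -(27/2)x^5 - 8x^3 - 6x^2
D^2 f = -(135/2)x^4 - 24x^2 - 12x
D^3 f = -270x^3 - 48x - 12
matching coefficients of g against c_0 f + c_1 Df + … from the top degree down determines the c_i
solution: c_0 = 1, c_1 = 2, c_2 = 0, c_3 = 2

c_0 = 1, c_1 = 2, c_2 = 0, c_3 = 2


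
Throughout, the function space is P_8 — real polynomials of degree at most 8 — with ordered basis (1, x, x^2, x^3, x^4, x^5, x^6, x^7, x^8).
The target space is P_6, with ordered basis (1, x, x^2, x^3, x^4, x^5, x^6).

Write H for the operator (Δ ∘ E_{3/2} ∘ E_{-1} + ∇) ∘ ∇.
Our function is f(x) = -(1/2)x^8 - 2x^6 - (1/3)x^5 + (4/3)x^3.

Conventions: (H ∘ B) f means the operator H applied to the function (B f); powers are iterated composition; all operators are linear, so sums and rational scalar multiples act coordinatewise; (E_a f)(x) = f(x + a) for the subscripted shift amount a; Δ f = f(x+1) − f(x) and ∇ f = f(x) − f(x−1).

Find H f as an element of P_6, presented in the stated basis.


g(x) = -56x^6 + 84x^5 - 785x^4 + (2210/3)x^3 - (6349/4)x^2 + (8281/12)x - 4529/16

∇ f = -4x^7 + 14x^6 - 40x^5 + (190/3)x^4 - (194/3)x^3 + (134/3)x^2 - (55/3)x + 7/2
E_{-1} ∇ f = -4x^7 + 42x^6 - 208x^5 + (1840/3)x^4 - 1138x^3 + (3938/3)x^2 - 867x + 505/2
E_{3/2} E_{-1} ∇ f = -4x^7 - 19x^5 - (5/3)x^4 - (47/4)x^3 + (19/6)x^2 - (13/16)x + 5/16
Δ E_{3/2} E_{-1} ∇ f = -28x^6 - 84x^5 - 235x^4 - (1010/3)x^3 - (1277/4)x^2 - (1903/12)x - 545/16
∇ ∇ f = -28x^6 + 168x^5 - 550x^4 + (3220/3)x^3 - 1268x^2 + (2546/3)x - 249
(Δ ∘ E_{3/2} ∘ E_{-1} + ∇) ∇ f = -56x^6 + 84x^5 - 785x^4 + (2210/3)x^3 - (6349/4)x^2 + (8281/12)x - 4529/16


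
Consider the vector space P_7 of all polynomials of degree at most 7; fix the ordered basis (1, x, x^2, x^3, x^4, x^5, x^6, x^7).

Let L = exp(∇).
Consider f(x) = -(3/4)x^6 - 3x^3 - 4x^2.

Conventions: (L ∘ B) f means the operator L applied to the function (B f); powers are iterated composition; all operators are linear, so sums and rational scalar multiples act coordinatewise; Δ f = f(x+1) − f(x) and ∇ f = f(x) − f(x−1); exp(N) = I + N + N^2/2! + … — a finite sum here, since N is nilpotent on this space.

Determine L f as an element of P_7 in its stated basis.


the image equals g(x) = -(3/4)x^6 - (9/2)x^5 + 12x^3 - (97/4)x^2 - 17x + 39/4

order-1 term: -(9/2)x^5 + (45/4)x^4 - 15x^3 + (9/4)x^2 - (7/2)x + 7/4
order-2 term: -(45/4)x^4 + 45x^3 - (315/4)x^2 + (117/2)x - 73/4
order-3 term: -15x^3 + (135/2)x^2 - (225/2)x + 129/2
order-4 term: -(45/4)x^2 + 45x - 195/4
order-5 term: -(9/2)x + 45/4
order-6 term: -3/4
the series for exp(∇) f terminates at order 6
exp(∇) f = -(3/4)x^6 - (9/2)x^5 + 12x^3 - (97/4)x^2 - 17x + 39/4


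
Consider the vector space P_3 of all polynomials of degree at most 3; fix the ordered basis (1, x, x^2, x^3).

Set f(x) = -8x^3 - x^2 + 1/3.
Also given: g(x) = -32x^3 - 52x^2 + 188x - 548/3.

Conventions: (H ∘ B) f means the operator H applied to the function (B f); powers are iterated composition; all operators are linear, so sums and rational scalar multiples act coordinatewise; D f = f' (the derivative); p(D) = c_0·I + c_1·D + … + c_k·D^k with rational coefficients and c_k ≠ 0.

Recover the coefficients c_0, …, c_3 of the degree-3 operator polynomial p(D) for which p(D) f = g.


D^0 f = -8x^3 - x^2 + 1/3
D^1 f = -24x^2 - 2x
D^2 f = -48x - 2
D^3 f = -48
matching coefficients of g against c_0 f + c_1 Df + … from the top degree down determines the c_i
solution: c_0 = 4, c_1 = 2, c_2 = -4, c_3 = 4

p(D) = 4·I + 2·D − 4·D^2 + 4·D^3, i.e. c_0 = 4, c_1 = 2, c_2 = -4, c_3 = 4


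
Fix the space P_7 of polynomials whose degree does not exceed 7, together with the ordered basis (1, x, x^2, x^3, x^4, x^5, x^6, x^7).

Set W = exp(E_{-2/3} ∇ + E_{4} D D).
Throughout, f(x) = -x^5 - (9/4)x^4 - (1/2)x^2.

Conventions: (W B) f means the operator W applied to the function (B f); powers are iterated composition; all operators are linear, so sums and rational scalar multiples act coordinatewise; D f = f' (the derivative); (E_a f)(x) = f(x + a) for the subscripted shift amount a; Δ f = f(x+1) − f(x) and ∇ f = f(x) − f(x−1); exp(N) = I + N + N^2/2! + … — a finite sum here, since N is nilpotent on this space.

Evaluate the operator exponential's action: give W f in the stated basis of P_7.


order-1 term: -5x^4 - (17/3)x^3 - (1673/6)x^2 - (31817/27)x - 553277/324
order-2 term: -10x^3 - (7/2)x^2 - (1678/3)x - 117095/108
order-3 term: -10x^2 + x - 561/2
order-4 term: -5x + 13/12
order-5 term: -1
the series for exp(E_{-2/3} ∇ + E_{4} D D) f terminates at order 5
exp(E_{-2/3} ∇ + E_{4} D D) f = -x^5 - (29/4)x^4 - (47/3)x^3 - (1757/6)x^2 - (47027/27)x - 995417/324

the result is g(x) = -x^5 - (29/4)x^4 - (47/3)x^3 - (1757/6)x^2 - (47027/27)x - 995417/324


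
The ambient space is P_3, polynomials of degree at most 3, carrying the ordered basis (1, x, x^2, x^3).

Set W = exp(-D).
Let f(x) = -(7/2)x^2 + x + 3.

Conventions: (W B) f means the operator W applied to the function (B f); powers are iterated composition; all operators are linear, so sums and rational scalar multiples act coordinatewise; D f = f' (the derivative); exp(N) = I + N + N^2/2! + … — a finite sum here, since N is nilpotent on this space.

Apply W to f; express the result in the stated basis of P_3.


order-1 term: 7x - 1
order-2 term: -7/2
the series for exp(-D) f terminates at order 2
exp(-D) f = -(7/2)x^2 + 8x - 3/2

g(x) = -(7/2)x^2 + 8x - 3/2


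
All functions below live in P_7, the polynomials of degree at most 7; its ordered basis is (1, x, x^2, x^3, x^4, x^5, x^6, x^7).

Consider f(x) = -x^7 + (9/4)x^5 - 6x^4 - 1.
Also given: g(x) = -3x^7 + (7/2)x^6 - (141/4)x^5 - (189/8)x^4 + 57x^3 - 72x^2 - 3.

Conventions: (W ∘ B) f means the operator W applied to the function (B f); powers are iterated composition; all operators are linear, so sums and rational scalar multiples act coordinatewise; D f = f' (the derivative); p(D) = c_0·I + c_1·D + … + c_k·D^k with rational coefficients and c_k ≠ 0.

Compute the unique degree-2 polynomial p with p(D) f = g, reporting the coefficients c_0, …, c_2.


c_0 = 3, c_1 = -1/2, c_2 = 1

D^0 f = -x^7 + (9/4)x^5 - 6x^4 - 1
D^1 f = -7x^6 + (45/4)x^4 - 24x^3
D^2 f = -42x^5 + 45x^3 - 72x^2
matching coefficients of g against c_0 f + c_1 Df + … from the top degree down determines the c_i
solution: c_0 = 3, c_1 = -1/2, c_2 = 1


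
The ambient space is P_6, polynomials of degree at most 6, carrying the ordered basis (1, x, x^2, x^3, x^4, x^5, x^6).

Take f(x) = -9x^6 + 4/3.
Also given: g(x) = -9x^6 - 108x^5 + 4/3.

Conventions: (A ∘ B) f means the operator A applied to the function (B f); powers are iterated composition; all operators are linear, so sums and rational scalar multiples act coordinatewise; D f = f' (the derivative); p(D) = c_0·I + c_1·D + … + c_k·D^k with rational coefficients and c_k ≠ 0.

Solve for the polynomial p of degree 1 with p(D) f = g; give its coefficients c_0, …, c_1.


c_0 = 1, c_1 = 2

D^0 f = -9x^6 + 4/3
D^1 f = -54x^5
matching coefficients of g against c_0 f + c_1 Df + … from the top degree down determines the c_i
solution: c_0 = 1, c_1 = 2


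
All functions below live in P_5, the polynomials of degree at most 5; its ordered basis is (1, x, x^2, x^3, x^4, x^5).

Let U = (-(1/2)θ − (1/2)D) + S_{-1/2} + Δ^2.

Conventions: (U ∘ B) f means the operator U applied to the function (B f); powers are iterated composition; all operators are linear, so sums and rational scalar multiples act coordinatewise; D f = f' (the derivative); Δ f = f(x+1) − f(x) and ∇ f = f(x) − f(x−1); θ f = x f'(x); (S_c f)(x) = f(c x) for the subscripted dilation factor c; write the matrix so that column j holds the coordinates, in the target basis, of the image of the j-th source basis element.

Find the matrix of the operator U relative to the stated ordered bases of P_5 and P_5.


image of 1: 1
image of x: -x - 1/2
image of x^2: -(3/4)x^2 - x + 2
image of x^3: -(13/8)x^3 - (3/2)x^2 + 6x + 6
image of x^4: -(31/16)x^4 - 2x^3 + 12x^2 + 24x + 14
image of x^5: -(81/32)x^5 - (5/2)x^4 + 20x^3 + 60x^2 + 70x + 30
each image's coordinates form column j of the matrix

the matrix is [[1, -1/2, 2, 6, 14, 30]; [0, -1, -1, 6, 24, 70]; [0, 0, -3/4, -3/2, 12, 60]; [0, 0, 0, -13/8, -2, 20]; [0, 0, 0, 0, -31/16, -5/2]; [0, 0, 0, 0, 0, -81/32]] (rows listed top to bottom)


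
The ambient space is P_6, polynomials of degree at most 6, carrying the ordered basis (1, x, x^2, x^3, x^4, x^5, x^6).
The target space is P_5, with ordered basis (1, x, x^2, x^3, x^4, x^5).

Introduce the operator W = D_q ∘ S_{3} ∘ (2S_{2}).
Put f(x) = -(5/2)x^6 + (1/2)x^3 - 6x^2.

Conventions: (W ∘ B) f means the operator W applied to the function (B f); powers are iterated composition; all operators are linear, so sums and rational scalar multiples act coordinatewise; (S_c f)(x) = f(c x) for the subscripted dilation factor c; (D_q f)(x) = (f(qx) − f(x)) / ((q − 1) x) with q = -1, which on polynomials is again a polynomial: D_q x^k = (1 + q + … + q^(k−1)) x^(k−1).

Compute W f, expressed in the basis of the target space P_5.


the image equals g(x) = 216x^2

S_{2} f = -160x^6 + 4x^3 - 24x^2
(2S_{2}) f = -320x^6 + 8x^3 - 48x^2
S_{3} (2S_{2}) f = -233280x^6 + 216x^3 - 432x^2
D_q S_{3} (2S_{2}) f = 216x^2


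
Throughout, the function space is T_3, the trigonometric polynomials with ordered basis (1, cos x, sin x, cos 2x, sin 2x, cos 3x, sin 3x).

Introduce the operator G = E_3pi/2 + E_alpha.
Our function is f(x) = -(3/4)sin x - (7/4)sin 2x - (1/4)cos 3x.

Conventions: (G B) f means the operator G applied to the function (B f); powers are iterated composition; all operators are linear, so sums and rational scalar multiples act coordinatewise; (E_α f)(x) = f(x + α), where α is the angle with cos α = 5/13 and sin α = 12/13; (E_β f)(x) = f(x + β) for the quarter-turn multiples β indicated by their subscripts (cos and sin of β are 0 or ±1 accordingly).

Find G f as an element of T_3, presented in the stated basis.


E_3pi/2 f = (3/4)cos x + (7/4)sin 2x + (1/4)sin 3x
E_alpha f = -(9/13)cos x - (15/52)sin x - (210/169)cos 2x + (833/676)sin 2x + (2035/8788)cos 3x - (207/2197)sin 3x
(E_3pi/2 + E_alpha) f = (3/52)cos x - (15/52)sin x - (210/169)cos 2x + (504/169)sin 2x + (2035/8788)cos 3x + (1369/8788)sin 3x

the image equals g(x) = (3/52)cos x - (15/52)sin x - (210/169)cos 2x + (504/169)sin 2x + (2035/8788)cos 3x + (1369/8788)sin 3x


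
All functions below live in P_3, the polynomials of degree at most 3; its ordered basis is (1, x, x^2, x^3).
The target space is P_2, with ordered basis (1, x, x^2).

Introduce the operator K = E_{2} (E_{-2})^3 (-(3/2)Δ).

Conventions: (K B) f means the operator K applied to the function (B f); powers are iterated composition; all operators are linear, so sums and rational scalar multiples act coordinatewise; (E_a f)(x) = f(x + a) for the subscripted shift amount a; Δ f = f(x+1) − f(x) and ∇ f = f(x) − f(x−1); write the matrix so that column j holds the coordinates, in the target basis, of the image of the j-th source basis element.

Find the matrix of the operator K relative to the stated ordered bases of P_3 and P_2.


image of 1: 0
image of x: -3/2
image of x^2: -3x + 21/2
image of x^3: -(9/2)x^2 + (63/2)x - 111/2
each image's coordinates form column j of the matrix

the matrix is [[0, -3/2, 21/2, -111/2]; [0, 0, -3, 63/2]; [0, 0, 0, -9/2]] (rows listed top to bottom)


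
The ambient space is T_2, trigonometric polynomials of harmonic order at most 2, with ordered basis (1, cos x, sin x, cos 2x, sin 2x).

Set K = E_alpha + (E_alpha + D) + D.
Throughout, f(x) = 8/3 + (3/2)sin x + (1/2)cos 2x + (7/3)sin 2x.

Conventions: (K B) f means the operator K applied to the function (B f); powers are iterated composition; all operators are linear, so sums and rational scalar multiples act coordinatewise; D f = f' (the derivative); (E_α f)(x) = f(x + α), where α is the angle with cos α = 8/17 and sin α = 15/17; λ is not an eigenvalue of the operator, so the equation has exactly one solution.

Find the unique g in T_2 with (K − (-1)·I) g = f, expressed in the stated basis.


write g with unknown coordinates in the stated basis and equate coefficients in (K − (-1)·I) g = f
solving from the highest basis element down gives g = 8/9 - (96/305)cos x + (99/610)sin x - (23003/55590)cos 2x + (741/9265)sin 2x
check: K g = 16/9 + (96/305)cos x + (408/305)sin x + (25399/27795)cos 2x + (62632/27795)sin 2x
so K g − (-1)·g = 8/3 + (3/2)sin x + (1/2)cos 2x + (7/3)sin 2x = f ✓

g(x) = 8/9 - (96/305)cos x + (99/610)sin x - (23003/55590)cos 2x + (741/9265)sin 2x


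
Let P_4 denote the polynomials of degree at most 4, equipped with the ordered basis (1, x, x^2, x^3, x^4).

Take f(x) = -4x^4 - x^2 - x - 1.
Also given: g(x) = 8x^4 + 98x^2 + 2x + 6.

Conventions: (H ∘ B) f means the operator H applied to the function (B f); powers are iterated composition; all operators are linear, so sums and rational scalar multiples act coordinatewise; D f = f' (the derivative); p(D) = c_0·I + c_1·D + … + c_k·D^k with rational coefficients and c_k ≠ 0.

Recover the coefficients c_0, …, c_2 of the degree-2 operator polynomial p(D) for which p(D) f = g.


D^0 f = -4x^4 - x^2 - x - 1
D^1 f = -16x^3 - 2x - 1
D^2 f = -48x^2 - 2
matching coefficients of g against c_0 f + c_1 Df + … from the top degree down determines the c_i
solution: c_0 = -2, c_1 = 0, c_2 = -2

p(D) = -2·I − 2·D^2, i.e. c_0 = -2, c_1 = 0, c_2 = -2


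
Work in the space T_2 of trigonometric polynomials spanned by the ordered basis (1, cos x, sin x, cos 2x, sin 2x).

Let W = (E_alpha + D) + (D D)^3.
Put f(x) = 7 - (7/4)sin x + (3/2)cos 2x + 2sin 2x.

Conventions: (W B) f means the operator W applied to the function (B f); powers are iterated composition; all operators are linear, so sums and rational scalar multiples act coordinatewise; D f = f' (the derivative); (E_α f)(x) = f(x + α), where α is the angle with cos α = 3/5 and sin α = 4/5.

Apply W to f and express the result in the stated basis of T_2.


E_alpha f = 7 - (7/5)cos x - (21/20)sin x + (3/2)cos 2x - 2sin 2x
D f = -(7/4)cos x + 4cos 2x - 3sin 2x
(E_alpha + D) f = 7 - (63/20)cos x - (21/20)sin x + (11/2)cos 2x - 5sin 2x
D f = -(7/4)cos x + 4cos 2x - 3sin 2x
D D f = (7/4)sin x - 6cos 2x - 8sin 2x
D (D D) f = (7/4)cos x - 16cos 2x + 12sin 2x
D D (D D) f = -(7/4)sin x + 24cos 2x + 32sin 2x
D (D D) (D D) f = -(7/4)cos x + 64cos 2x - 48sin 2x
D D (D D) (D D) f = (7/4)sin x - 96cos 2x - 128sin 2x
((E_alpha + D) + (D D)^3) f = 7 - (63/20)cos x + (7/10)sin x - (181/2)cos 2x - 133sin 2x

g(x) = 7 - (63/20)cos x + (7/10)sin x - (181/2)cos 2x - 133sin 2x


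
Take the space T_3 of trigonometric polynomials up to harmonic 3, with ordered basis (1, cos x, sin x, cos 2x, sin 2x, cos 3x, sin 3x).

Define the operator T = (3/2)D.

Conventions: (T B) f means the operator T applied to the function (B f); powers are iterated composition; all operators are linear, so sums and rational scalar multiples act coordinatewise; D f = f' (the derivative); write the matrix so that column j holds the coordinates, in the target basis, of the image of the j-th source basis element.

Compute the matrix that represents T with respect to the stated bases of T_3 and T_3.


image of 1: 0
image of cos x: -(3/2)sin x
image of sin x: (3/2)cos x
image of cos 2x: -3sin 2x
image of sin 2x: 3cos 2x
image of cos 3x: -(9/2)sin 3x
image of sin 3x: (9/2)cos 3x
each image's coordinates form column j of the matrix

the matrix is [[0, 0, 0, 0, 0, 0, 0]; [0, 0, 3/2, 0, 0, 0, 0]; [0, -3/2, 0, 0, 0, 0, 0]; [0, 0, 0, 0, 3, 0, 0]; [0, 0, 0, -3, 0, 0, 0]; [0, 0, 0, 0, 0, 0, 9/2]; [0, 0, 0, 0, 0, -9/2, 0]] (rows listed top to bottom)


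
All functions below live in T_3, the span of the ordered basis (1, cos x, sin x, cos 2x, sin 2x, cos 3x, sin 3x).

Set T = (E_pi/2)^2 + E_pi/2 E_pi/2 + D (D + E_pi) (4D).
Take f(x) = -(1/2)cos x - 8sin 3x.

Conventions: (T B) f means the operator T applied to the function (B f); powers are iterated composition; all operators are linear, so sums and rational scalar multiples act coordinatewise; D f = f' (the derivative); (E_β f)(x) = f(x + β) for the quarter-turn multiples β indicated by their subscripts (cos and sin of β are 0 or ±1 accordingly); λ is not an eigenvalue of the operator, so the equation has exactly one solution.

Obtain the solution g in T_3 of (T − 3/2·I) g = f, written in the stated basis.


write g with unknown coordinates in the stated basis and equate coefficients in (T − 3/2·I) g = f
solving from the highest basis element down gives g = -(1/65)cos x + (8/65)sin x - (3456/50881)cos 3x - (1040/50881)sin 3x
check: T g = -(34/65)cos x + (12/65)sin x - (5184/50881)cos 3x - (408608/50881)sin 3x
so T g − 3/2·g = -(1/2)cos x - 8sin 3x = f ✓

the image equals g(x) = -(1/65)cos x + (8/65)sin x - (3456/50881)cos 3x - (1040/50881)sin 3x


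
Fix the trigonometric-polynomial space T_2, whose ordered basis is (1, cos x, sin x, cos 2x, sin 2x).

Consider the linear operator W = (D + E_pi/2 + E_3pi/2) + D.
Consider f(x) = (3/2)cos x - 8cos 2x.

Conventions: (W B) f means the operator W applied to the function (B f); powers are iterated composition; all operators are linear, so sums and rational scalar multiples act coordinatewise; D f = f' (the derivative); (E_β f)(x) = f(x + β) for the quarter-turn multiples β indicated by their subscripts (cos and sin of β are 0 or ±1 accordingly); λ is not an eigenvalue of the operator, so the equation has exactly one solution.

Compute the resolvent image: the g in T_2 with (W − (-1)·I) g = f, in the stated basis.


write g with unknown coordinates in the stated basis and equate coefficients in (W − (-1)·I) g = f
solving from the highest basis element down gives g = (3/10)cos x + (3/5)sin x + (8/17)cos 2x - (32/17)sin 2x
check: W g = (6/5)cos x - (3/5)sin x - (144/17)cos 2x + (32/17)sin 2x
so W g − (-1)·g = (3/2)cos x - 8cos 2x = f ✓

the result is g(x) = (3/10)cos x + (3/5)sin x + (8/17)cos 2x - (32/17)sin 2x


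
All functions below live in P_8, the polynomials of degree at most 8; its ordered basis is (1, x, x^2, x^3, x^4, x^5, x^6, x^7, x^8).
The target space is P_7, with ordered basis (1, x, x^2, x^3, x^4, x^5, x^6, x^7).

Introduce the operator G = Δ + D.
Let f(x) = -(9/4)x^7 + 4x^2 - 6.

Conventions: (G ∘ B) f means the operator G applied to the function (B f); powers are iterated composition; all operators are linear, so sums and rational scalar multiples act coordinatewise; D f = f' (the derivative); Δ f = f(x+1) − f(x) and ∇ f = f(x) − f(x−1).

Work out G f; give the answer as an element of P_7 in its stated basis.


Δ f = -(63/4)x^6 - (189/4)x^5 - (315/4)x^4 - (315/4)x^3 - (189/4)x^2 - (31/4)x + 7/4
D f = -(63/4)x^6 + 8x
(Δ + D) f = -(63/2)x^6 - (189/4)x^5 - (315/4)x^4 - (315/4)x^3 - (189/4)x^2 + (1/4)x + 7/4

g(x) = -(63/2)x^6 - (189/4)x^5 - (315/4)x^4 - (315/4)x^3 - (189/4)x^2 + (1/4)x + 7/4


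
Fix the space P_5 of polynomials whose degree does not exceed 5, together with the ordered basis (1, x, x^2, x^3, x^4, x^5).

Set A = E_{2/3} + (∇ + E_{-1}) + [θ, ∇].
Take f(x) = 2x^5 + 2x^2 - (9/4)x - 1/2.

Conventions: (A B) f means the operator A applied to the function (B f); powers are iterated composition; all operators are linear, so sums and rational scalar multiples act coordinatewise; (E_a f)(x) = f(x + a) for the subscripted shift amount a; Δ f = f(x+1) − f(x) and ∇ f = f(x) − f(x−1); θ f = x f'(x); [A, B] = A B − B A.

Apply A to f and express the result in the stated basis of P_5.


the image equals g(x) = 4x^5 - (10/3)x^4 + (440/9)x^3 - (1352/27)x^2 + (5855/162)x - 4955/972

E_{2/3} f = 2x^5 + (20/3)x^4 + (80/9)x^3 + (214/27)x^2 + (775/324)x - 206/243
∇ f = 10x^4 - 20x^3 + 20x^2 - 6x - 9/4
E_{-1} f = 2x^5 - 10x^4 + 20x^3 - 18x^2 + (15/4)x + 7/4
(∇ + E_{-1}) f = 2x^5 + 2x^2 - (9/4)x - 1/2
∇ f = 10x^4 - 20x^3 + 20x^2 - 6x - 9/4
θ ∇ f = 40x^4 - 60x^3 + 40x^2 - 6x
θ f = 10x^5 + 4x^2 - (9/4)x
∇ θ f = 50x^4 - 100x^3 + 100x^2 - 42x + 15/4
[θ, ∇] f = -10x^4 + 40x^3 - 60x^2 + 36x - 15/4
(E_{2/3} + (∇ + E_{-1}) + [θ, ∇]) f = 4x^5 - (10/3)x^4 + (440/9)x^3 - (1352/27)x^2 + (5855/162)x - 4955/972


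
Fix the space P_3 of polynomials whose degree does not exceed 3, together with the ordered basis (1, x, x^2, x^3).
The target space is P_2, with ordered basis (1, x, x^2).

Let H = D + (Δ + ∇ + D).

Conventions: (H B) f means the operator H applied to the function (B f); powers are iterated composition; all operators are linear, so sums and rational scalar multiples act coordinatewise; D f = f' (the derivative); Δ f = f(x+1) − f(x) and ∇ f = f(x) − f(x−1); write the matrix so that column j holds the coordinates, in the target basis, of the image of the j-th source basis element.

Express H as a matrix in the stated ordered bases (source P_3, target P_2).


image of 1: 0
image of x: 4
image of x^2: 8x
image of x^3: 12x^2 + 2
each image's coordinates form column j of the matrix

the matrix is [[0, 4, 0, 2]; [0, 0, 8, 0]; [0, 0, 0, 12]] (rows listed top to bottom)


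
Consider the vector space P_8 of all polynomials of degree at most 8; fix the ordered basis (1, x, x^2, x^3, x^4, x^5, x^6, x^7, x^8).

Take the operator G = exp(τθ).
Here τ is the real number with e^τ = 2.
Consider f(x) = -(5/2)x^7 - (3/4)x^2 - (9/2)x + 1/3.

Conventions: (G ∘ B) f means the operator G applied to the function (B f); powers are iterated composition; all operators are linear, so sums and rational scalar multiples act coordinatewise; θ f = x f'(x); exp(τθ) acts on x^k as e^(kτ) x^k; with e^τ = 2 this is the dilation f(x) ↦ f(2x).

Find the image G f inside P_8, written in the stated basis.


exp(τθ) x^k = e^(kτ) x^k; with e^τ = 2 this sends x^k to 2^k x^k
x ↦ 2 x
x^2 ↦ 4 x^2
x^7 ↦ 128 x^7
applying this coordinatewise to f: exp(τθ) f = -320x^7 - 3x^2 - 9x + 1/3

the result is g(x) = -320x^7 - 3x^2 - 9x + 1/3


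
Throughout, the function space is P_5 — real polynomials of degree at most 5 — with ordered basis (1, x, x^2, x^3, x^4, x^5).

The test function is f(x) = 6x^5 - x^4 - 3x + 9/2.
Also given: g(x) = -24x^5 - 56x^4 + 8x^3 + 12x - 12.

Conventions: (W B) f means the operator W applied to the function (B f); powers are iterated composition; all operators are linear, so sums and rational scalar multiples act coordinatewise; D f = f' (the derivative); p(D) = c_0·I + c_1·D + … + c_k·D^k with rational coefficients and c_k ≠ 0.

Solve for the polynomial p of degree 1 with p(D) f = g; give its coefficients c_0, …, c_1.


D^0 f = 6x^5 - x^4 - 3x + 9/2
D^1 f = 30x^4 - 4x^3 - 3
matching coefficients of g against c_0 f + c_1 Df + … from the top degree down determines the c_i
solution: c_0 = -4, c_1 = -2

c_0 = -4, c_1 = -2


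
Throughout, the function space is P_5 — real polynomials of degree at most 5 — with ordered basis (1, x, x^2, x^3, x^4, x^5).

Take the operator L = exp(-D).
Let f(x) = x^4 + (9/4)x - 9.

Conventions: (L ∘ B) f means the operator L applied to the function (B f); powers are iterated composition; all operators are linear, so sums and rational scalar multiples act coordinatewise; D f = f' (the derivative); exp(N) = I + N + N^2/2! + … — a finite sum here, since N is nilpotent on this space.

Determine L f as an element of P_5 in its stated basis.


g(x) = x^4 - 4x^3 + 6x^2 - (7/4)x - 41/4

order-1 term: -4x^3 - 9/4
order-2 term: 6x^2
order-3 term: -4x
order-4 term: 1
the series for exp(-D) f terminates at order 4
exp(-D) f = x^4 - 4x^3 + 6x^2 - (7/4)x - 41/4


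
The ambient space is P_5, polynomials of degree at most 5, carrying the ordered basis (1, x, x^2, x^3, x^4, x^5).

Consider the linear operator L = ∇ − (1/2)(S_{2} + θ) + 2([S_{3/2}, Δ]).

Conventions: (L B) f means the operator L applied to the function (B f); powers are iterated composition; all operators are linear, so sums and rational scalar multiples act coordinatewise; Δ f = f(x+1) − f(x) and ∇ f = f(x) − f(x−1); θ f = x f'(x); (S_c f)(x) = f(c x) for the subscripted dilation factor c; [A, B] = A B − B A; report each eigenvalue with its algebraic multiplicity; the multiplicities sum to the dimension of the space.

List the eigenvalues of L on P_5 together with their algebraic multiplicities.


λ = -37/2 (multiplicity 1), λ = -10 (multiplicity 1), λ = -11/2 (multiplicity 1), λ = -3 (multiplicity 1), λ = -3/2 (multiplicity 1), λ = -1/2 (multiplicity 1)

image of 1: -1/2
image of x: -(3/2)x
image of x^2: -3x^2 - x - 7/2
image of x^3: -(11/2)x^3 - (15/4)x^2 - (57/4)x - 15/4
image of x^4: -10x^4 - (19/2)x^3 - (159/4)x^2 - (49/2)x - 73/8
image of x^5: -(37/2)x^5 - (325/16)x^4 - (755/8)x^3 - (775/8)x^2 - (1055/16)x - 195/16
the matrix is upper triangular; its diagonal is (-1/2, -3/2, -3, -11/2, -10, -37/2)
for a triangular matrix the eigenvalues are the diagonal entries, with algebraic multiplicity their repetition count


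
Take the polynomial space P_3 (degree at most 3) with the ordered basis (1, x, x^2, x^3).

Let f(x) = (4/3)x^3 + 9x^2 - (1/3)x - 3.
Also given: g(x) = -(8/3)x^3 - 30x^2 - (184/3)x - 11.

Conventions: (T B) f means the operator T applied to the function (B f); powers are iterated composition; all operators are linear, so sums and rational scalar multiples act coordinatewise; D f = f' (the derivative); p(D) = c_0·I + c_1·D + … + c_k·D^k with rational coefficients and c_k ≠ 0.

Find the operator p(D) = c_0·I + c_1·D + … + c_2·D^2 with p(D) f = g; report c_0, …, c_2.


D^0 f = (4/3)x^3 + 9x^2 - (1/3)x - 3
D^1 f = 4x^2 + 18x - 1/3
D^2 f = 8x + 18
matching coefficients of g against c_0 f + c_1 Df + … from the top degree down determines the c_i
solution: c_0 = -2, c_1 = -3, c_2 = -1

p(D) = -2·I − 3·D − D^2, i.e. c_0 = -2, c_1 = -3, c_2 = -1


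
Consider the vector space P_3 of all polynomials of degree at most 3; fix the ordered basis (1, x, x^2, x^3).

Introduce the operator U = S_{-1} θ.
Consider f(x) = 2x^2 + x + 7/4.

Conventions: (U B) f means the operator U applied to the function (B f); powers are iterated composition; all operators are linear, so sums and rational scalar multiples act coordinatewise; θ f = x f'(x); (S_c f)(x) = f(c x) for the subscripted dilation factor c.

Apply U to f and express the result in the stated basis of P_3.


the image equals g(x) = 4x^2 - x

θ f = 4x^2 + x
S_{-1} θ f = 4x^2 - x


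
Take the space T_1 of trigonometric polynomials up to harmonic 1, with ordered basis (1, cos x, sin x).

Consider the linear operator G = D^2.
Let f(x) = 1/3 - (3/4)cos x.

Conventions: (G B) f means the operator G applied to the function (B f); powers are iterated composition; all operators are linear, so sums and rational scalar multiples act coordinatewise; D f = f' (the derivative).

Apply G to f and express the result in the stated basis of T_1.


D f = (3/4)sin x
D D f = (3/4)cos x

the image equals g(x) = (3/4)cos x
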